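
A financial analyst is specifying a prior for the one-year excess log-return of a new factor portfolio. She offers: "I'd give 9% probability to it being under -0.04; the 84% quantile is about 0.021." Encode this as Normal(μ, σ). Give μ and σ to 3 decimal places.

For Normal(μ,σ), the p-quantile is μ + z_p·σ. Here z_{0.09} = -1.341, z_{0.84} = 0.9945.
So -0.04 = μ − 1.341σ and 0.021 = μ + 0.9945σ.
Subtracting: σ = (0.021 − -0.04)/(0.9945 − (-1.341)) = 0.026.
Then μ = -0.04 − (-1.341)·0.026 = -0.005.

μ = -0.005, σ = 0.026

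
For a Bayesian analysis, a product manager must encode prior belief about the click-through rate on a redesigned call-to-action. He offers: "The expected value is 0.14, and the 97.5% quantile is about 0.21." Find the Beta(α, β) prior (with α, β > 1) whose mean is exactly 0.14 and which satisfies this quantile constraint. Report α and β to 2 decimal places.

With mean 0.14 fixed, write α = 0.14s, β = 0.86s where s = α+β.
Need P(θ < 0.21) = 0.975 under Beta(0.14s, 0.86s). Normal approximation: (q−m)/√(m(1−m)/s) ≈ z_{0.975} = 1.96, so s ≈ 0.14·0.86·(1.96)²/(0.21−0.14)² = 94.4.
At s = 94.4: P(θ<0.21) ≈ 0.965. Adjusting to match 0.975 gives s ≈ 111.16.
So α = 0.14·111.16 ≈ 15.56, β = 0.86·111.16 ≈ 95.60.

α ≈ 15.56, β ≈ 95.60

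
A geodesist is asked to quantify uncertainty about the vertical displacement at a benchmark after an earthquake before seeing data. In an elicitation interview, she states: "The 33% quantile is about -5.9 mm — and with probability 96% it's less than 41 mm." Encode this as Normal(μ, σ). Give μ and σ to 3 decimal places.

μ = 3.518, σ = 21.410

The p-quantile of Normal(μ,σ) is μ + z_p·σ, with z_{0.33} = -0.4399 and z_{0.96} = 1.751.
Eliminate σ: μ = (z₂·x₁ − z₁·x₂)/(z₂ − z₁) = (1.751·-5.9 − (-0.4399)·41)/2.191 = 3.518.
Then σ = (x₂ − x₁)/(z₂ − z₁) = (41 − -5.9)/2.191 = 21.410.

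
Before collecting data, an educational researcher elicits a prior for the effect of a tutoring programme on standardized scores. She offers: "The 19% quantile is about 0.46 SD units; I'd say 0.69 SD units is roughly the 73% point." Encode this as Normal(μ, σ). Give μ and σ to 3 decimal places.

For Normal(μ,σ), the p-quantile is μ + z_p·σ. Here z_{0.19} = -0.8779, z_{0.73} = 0.6128.
So 0.46 = μ − 0.8779σ and 0.69 = μ + 0.6128σ.
Subtracting: σ = (0.69 − 0.46)/(0.6128 − (-0.8779)) = 0.154.
Then μ = 0.46 − (-0.8779)·0.154 = 0.595.

μ = 0.595, σ = 0.154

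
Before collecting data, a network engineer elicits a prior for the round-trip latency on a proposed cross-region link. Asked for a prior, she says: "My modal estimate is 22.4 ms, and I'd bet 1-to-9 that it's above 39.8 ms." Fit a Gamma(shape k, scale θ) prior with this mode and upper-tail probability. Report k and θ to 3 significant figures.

k ≈ 6.76, θ ≈ 3.89

Gamma(k,θ) with k>1 has mode (k−1)θ, so θ = 22.4/(k−1).
Need P(X < 39.8) = 0.9 with θ tied to k this way. Start at k = 2, θ = 22.4: P(X<39.8) ≈ 0.530.
Too low — raise k to concentrate. Iterating converges to k ≈ 6.76.
Then θ = 22.4/(6.76−1) ≈ 3.89.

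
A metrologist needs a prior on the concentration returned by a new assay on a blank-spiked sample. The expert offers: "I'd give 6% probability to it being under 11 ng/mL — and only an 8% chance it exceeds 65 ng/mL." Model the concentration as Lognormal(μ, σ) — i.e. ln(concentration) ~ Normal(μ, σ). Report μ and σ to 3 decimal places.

μ ≈ 3.331, σ ≈ 0.600

If T ~ Lognormal(μ,σ) then ln T ~ Normal(μ,σ), so the p-quantile of ln T is μ + z_p·σ.
ln(11) = 2.398 and ln(65) = 4.174; z_{0.06} = -1.555, z_{0.92} = 1.405.
σ = (4.174 − 2.398)/(1.405 − (-1.555)) = 0.600.
μ = 2.398 − (-1.555)·0.600 = 3.331.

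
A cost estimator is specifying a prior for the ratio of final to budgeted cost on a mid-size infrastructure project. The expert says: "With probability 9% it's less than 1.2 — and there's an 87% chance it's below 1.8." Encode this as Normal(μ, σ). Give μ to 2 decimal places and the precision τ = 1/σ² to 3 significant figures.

μ = 1.53, τ = 16.9

For Normal(μ,σ), the p-quantile is μ + z_p·σ. Here z_{0.09} = -1.341, z_{0.87} = 1.126.
So 1.2 = μ − 1.341σ and 1.8 = μ + 1.126σ.
Subtracting: σ = (1.8 − 1.2)/(1.126 − (-1.341)) = 0.24.
Then μ = 1.2 − (-1.341)·0.24 = 1.53.
Precision τ = 1/σ² = 1/0.2432² = 16.9.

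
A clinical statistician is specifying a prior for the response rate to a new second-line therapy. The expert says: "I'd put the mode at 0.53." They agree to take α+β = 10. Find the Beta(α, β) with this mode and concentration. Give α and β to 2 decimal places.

For α,β > 1 the Beta mode is (α−1)/(α+β−2). With α+β = 10, the mode is (α−1)/8.
Set (α−1)/8 = 0.53 → α = 1 + 0.53·8 = 5.24.
β = 10 − α = 4.76.

α = 5.24, β = 4.76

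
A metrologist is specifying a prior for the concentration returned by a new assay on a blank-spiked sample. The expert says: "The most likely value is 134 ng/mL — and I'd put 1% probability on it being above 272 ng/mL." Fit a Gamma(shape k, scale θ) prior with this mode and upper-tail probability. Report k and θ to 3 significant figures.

k ≈ 10.8, θ ≈ 13.7

Gamma(k,θ) with k>1 has mode (k−1)θ, so θ = 134/(k−1).
Need P(X < 272) = 0.99 with θ tied to k this way. Start at k = 2, θ = 134: P(X<272) ≈ 0.602.
Too low — raise k to concentrate. Iterating converges to k ≈ 10.8.
Then θ = 134/(10.8−1) ≈ 13.7.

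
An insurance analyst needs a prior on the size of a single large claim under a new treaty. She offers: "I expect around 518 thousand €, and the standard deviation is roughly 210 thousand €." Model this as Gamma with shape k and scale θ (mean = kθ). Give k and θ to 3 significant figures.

For Gamma(k, scale θ): mean = kθ, variance = kθ², so CV = 1/√k.
CV = SD/mean = 210/518 = 0.4054, hence k = 1/CV² = 6.08.
Then θ = mean/k = 518/6.08 = 85.1.

k ≈ 6.08, θ ≈ 85.1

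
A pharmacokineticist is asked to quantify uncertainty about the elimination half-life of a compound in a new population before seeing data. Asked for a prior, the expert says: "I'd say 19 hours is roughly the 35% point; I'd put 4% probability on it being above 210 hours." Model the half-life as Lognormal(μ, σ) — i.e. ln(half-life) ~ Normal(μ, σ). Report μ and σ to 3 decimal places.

μ ≈ 3.378, σ ≈ 1.125

If T ~ Lognormal(μ,σ) then ln T ~ Normal(μ,σ), so the p-quantile of ln T is μ + z_p·σ.
ln(19) = 2.944 and ln(210) = 5.347; z_{0.35} = -0.3853, z_{0.96} = 1.751.
σ = (5.347 − 2.944)/(1.751 − (-0.3853)) = 1.125.
μ = 2.944 − (-0.3853)·1.125 = 3.378.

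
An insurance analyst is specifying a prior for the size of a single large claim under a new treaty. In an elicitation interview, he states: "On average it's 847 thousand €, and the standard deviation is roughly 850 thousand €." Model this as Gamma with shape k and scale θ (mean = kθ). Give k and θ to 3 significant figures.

k ≈ 0.993, θ ≈ 853

For Gamma(k, scale θ): mean = kθ, variance = kθ², so CV = 1/√k.
CV = SD/mean = 850/847 = 1.004, hence k = 1/CV² = 0.993.
Then θ = mean/k = 847/0.993 = 853.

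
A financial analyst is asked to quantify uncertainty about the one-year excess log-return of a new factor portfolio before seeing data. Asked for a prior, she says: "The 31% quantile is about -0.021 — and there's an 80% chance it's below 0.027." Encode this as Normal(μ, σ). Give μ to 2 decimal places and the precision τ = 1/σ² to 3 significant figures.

μ = -0.00, τ = 776

The p-quantile of Normal(μ,σ) is μ + z_p·σ, with z_{0.31} = -0.4959 and z_{0.8} = 0.8416.
Eliminate σ: μ = (z₂·x₁ − z₁·x₂)/(z₂ − z₁) = (0.8416·-0.021 − (-0.4959)·0.027)/1.337 = -0.00.
Then σ = (x₂ − x₁)/(z₂ − z₁) = (0.027 − -0.021)/1.337 = 0.04.
Precision τ = 1/σ² = 1/0.03589² = 776.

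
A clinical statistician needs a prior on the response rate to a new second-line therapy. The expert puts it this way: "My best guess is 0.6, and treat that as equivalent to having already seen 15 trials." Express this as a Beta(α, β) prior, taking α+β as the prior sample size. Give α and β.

α = 9, β = 6

Under the effective-sample-size interpretation, Beta(α, β) has prior mean α/(α+β) and prior sample size α+β.
So α+β = 15 and α/(α+β) = 0.6, giving α = 0.6·15 = 9 and β = 15 − 9 = 6.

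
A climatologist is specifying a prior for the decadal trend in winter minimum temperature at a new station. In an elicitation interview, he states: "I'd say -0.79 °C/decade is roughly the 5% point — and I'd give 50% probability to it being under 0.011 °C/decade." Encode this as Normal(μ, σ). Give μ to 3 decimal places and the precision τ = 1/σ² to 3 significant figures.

μ = 0.011, τ = 4.22

The p-quantile of Normal(μ,σ) is μ + z_p·σ, with z_{0.05} = -1.645 and z_{0.5} = 0.
Eliminate σ: μ = (z₂·x₁ − z₁·x₂)/(z₂ − z₁) = (0·-0.79 − (-1.645)·0.011)/1.645 = 0.011.
Then σ = (x₂ − x₁)/(z₂ − z₁) = (0.011 − -0.79)/1.645 = 0.487.
Precision τ = 1/σ² = 1/0.487² = 4.22.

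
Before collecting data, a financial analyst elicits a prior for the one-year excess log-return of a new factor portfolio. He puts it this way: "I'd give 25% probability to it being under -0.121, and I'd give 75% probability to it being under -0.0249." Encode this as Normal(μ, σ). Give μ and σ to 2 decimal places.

The p-quantile of Normal(μ,σ) is μ + z_p·σ, with z_{0.25} = -0.6745 and z_{0.75} = 0.6745.
Eliminate σ: μ = (z₂·x₁ − z₁·x₂)/(z₂ − z₁) = (0.6745·-0.121 − (-0.6745)·-0.0249)/1.349 = -0.07.
Then σ = (x₂ − x₁)/(z₂ − z₁) = (-0.0249 − -0.121)/1.349 = 0.07.

μ = -0.07, σ = 0.07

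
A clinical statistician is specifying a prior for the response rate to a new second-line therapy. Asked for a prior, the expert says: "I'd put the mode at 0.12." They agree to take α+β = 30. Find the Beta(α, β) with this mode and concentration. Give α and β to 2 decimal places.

For α,β > 1 the Beta mode is (α−1)/(α+β−2). With α+β = 30, the mode is (α−1)/28.
Set (α−1)/28 = 0.12 → α = 1 + 0.12·28 = 4.36.
β = 30 − α = 25.64.

α = 4.36, β = 25.64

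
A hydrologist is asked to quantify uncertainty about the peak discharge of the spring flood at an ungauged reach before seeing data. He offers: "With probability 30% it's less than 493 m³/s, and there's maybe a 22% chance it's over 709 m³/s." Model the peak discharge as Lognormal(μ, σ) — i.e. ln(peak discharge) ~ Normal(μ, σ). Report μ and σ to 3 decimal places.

μ ≈ 6.347, σ ≈ 0.280

If T ~ Lognormal(μ,σ) then ln T ~ Normal(μ,σ), so the p-quantile of ln T is μ + z_p·σ.
ln(493) = 6.201 and ln(709) = 6.564; z_{0.3} = -0.5244, z_{0.78} = 0.7722.
σ = (6.564 − 6.201)/(0.7722 − (-0.5244)) = 0.280.
μ = 6.201 − (-0.5244)·0.280 = 6.347.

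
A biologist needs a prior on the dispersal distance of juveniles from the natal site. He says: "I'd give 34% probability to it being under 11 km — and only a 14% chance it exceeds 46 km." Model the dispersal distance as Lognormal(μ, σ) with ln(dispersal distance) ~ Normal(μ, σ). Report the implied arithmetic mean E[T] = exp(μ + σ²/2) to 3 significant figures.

E[T] ≈ 25.9 km

If T ~ Lognormal(μ,σ) then ln T ~ Normal(μ,σ), so the p-quantile of ln T is μ + z_p·σ.
ln(11) = 2.398 and ln(46) = 3.829; z_{0.34} = -0.4125, z_{0.86} = 1.08.
σ = (3.829 − 2.398)/(1.08 − (-0.4125)) = 0.958.
μ = 2.398 − (-0.4125)·0.958 = 2.793.
E[T] = exp(μ + σ²/2) = exp(2.793 + 0.4593) = 25.9 km.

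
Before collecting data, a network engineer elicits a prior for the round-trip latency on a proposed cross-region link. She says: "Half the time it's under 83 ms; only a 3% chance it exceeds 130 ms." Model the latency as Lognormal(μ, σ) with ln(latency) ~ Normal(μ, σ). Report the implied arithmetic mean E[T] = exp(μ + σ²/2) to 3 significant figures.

E[T] ≈ 85.4 ms

If T ~ Lognormal(μ,σ) then ln T ~ Normal(μ,σ), so the p-quantile of ln T is μ + z_p·σ.
ln(83) = 4.419 and ln(130) = 4.868; z_{0.5} = 0, z_{0.97} = 1.881.
σ = (4.868 − 4.419)/(1.881 − (0)) = 0.239.
μ = 4.419 − (0)·0.239 = 4.419.
E[T] = exp(μ + σ²/2) = exp(4.419 + 0.0285) = 85.4 ms.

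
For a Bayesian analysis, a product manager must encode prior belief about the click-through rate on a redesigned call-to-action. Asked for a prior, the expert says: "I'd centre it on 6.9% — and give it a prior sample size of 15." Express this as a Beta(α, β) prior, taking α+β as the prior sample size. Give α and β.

α = 1.035, β = 13.965

Under the effective-sample-size interpretation, Beta(α, β) has prior mean α/(α+β) and prior sample size α+β.
So α+β = 15 and α/(α+β) = 0.069, giving α = 0.069·15 = 1.035 and β = 15 − 1.035 = 13.965.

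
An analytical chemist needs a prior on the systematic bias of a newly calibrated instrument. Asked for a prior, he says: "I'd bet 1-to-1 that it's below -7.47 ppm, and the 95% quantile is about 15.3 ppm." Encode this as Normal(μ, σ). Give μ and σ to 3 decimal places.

μ = -7.470, σ = 13.843

For Normal(μ,σ), the p-quantile is μ + z_p·σ. Here z_{0.5} = 0, z_{0.95} = 1.645.
So -7.47 = μ + 0σ and 15.3 = μ + 1.645σ.
Subtracting: σ = (15.3 − -7.47)/(1.645 − (0)) = 13.843.
Then μ = -7.47 − (0)·13.843 = -7.470.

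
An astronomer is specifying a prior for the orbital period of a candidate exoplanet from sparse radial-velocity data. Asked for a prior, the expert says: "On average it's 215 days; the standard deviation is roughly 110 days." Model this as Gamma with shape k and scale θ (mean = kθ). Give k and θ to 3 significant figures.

For Gamma(k, scale θ): mean = kθ, variance = kθ², so CV = 1/√k.
CV = SD/mean = 110/215 = 0.5116, hence k = 1/CV² = 3.82.
Then θ = mean/k = 215/3.82 = 56.3.

k ≈ 3.82, θ ≈ 56.3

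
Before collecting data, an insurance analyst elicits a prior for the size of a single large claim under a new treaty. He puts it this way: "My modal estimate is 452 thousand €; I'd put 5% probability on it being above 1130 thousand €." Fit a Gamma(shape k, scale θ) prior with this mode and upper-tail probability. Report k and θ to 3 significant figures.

k ≈ 4.23, θ ≈ 140

Gamma(k,θ) with k>1 has mode (k−1)θ, so θ = 452/(k−1).
Need P(X < 1130) = 0.95 with θ tied to k this way. Start at k = 2, θ = 452: P(X<1130) ≈ 0.713.
Too low — raise k to concentrate. Iterating converges to k ≈ 4.23.
Then θ = 452/(4.23−1) ≈ 140.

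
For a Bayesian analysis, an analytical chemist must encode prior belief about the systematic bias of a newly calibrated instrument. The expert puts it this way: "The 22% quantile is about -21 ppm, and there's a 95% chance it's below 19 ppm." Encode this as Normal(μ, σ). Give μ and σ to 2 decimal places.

μ = -8.22, σ = 16.55

The p-quantile of Normal(μ,σ) is μ + z_p·σ, with z_{0.22} = -0.7722 and z_{0.95} = 1.645.
Eliminate σ: μ = (z₂·x₁ − z₁·x₂)/(z₂ − z₁) = (1.645·-21 − (-0.7722)·19)/2.417 = -8.22.
Then σ = (x₂ − x₁)/(z₂ − z₁) = (19 − -21)/2.417 = 16.55.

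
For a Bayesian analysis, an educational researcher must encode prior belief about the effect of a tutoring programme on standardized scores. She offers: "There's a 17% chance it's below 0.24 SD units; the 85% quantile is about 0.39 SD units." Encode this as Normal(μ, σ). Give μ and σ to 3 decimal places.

The p-quantile of Normal(μ,σ) is μ + z_p·σ, with z_{0.17} = -0.9542 and z_{0.85} = 1.036.
Eliminate σ: μ = (z₂·x₁ − z₁·x₂)/(z₂ − z₁) = (1.036·0.24 − (-0.9542)·0.39)/1.991 = 0.312.
Then σ = (x₂ − x₁)/(z₂ − z₁) = (0.39 − 0.24)/1.991 = 0.075.

μ = 0.312, σ = 0.075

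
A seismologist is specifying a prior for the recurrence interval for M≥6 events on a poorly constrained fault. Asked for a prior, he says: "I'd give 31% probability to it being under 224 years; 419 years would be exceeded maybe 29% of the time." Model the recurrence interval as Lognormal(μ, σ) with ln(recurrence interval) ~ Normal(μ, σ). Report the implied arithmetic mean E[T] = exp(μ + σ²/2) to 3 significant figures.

E[T] ≈ 360 years

If T ~ Lognormal(μ,σ) then ln T ~ Normal(μ,σ), so the p-quantile of ln T is μ + z_p·σ.
ln(224) = 5.412 and ln(419) = 6.038; z_{0.31} = -0.4959, z_{0.71} = 0.5534.
σ = (6.038 − 5.412)/(0.5534 − (-0.4959)) = 0.597.
μ = 5.412 − (-0.4959)·0.597 = 5.708.
E[T] = exp(μ + σ²/2) = exp(5.708 + 0.1781) = 360 years.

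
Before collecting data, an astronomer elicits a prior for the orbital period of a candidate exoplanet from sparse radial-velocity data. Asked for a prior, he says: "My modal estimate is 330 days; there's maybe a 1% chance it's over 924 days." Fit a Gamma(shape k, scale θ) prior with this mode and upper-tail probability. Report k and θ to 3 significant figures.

k ≈ 5.32, θ ≈ 76.5

Gamma(k,θ) with k>1 has mode (k−1)θ, so θ = 330/(k−1).
Need P(X < 924) = 0.99 with θ tied to k this way. Start at k = 2, θ = 330: P(X<924) ≈ 0.769.
Too low — raise k to concentrate. Iterating converges to k ≈ 5.32.
Then θ = 330/(5.32−1) ≈ 76.5.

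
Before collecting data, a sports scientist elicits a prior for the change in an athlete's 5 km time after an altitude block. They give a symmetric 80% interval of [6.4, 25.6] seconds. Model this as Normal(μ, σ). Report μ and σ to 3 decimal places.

A symmetric 80% interval runs μ ± z·σ with z = 1.282.
Half-width = 9.6, so σ = 9.6/1.282 = 7.491.
μ is the interval midpoint, 16.000.

μ = 16.000, σ = 7.491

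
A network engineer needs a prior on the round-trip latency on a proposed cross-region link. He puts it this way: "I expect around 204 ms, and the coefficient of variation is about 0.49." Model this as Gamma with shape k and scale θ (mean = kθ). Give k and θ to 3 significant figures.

k ≈ 4.16, θ ≈ 49

For Gamma(k, scale θ): mean = kθ, variance = kθ², so CV = 1/√k.
CV = 0.49, hence k = 1/CV² = 4.16.
Then θ = mean/k = 204/4.16 = 49.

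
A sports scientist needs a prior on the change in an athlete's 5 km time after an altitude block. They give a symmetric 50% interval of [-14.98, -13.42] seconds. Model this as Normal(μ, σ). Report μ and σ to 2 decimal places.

μ = -14.20, σ = 1.16

A symmetric 50% interval runs μ ± z·σ with z = 0.6745.
Half-width = 0.78, so σ = 0.78/0.6745 = 1.16.
μ is the interval midpoint, -14.20.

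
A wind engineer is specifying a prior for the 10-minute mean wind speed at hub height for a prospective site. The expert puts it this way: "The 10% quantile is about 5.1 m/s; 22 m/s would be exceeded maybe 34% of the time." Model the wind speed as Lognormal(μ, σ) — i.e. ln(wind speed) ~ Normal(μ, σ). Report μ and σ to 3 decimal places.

μ ≈ 2.735, σ ≈ 0.863

If T ~ Lognormal(μ,σ) then ln T ~ Normal(μ,σ), so the p-quantile of ln T is μ + z_p·σ.
ln(5.1) = 1.629 and ln(22) = 3.091; z_{0.1} = -1.282, z_{0.66} = 0.4125.
σ = (3.091 − 1.629)/(0.4125 − (-1.282)) = 0.863.
μ = 1.629 − (-1.282)·0.863 = 2.735.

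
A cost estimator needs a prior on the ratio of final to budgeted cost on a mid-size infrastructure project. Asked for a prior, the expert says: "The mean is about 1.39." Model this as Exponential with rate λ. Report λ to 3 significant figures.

Exponential mean = 1/λ, so λ = 1/1.39 = 0.719.

λ ≈ 0.719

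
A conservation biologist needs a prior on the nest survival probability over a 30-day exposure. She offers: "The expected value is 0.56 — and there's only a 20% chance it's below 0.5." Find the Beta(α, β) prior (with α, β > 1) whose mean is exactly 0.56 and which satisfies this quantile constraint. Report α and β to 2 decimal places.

α ≈ 27.01, β ≈ 21.22

With mean 0.56 fixed, write α = 0.56s, β = 0.44s where s = α+β.
Need P(θ < 0.5) = 0.2 under Beta(0.56s, 0.44s). Normal approximation: (q−m)/√(m(1−m)/s) ≈ z_{0.2} = -0.842, so s ≈ 0.56·0.44·(-0.842)²/(0.5−0.56)² = 48.5.
At s = 48.5: P(θ<0.5) ≈ 0.199. Adjusting to match 0.2 gives s ≈ 48.22.
So α = 0.56·48.22 ≈ 27.01, β = 0.44·48.22 ≈ 21.22.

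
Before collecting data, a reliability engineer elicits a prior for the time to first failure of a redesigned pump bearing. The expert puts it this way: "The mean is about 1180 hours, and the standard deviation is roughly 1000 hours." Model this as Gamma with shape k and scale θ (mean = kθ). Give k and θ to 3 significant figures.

k ≈ 1.39, θ ≈ 847

For Gamma(k, scale θ): mean = kθ, variance = kθ², so CV = 1/√k.
CV = SD/mean = 1000/1180 = 0.8475, hence k = 1/CV² = 1.39.
Then θ = mean/k = 1180/1.39 = 847.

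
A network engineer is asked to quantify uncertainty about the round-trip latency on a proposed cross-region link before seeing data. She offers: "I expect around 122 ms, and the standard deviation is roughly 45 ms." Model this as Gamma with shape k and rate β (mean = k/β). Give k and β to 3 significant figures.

k ≈ 7.35, β ≈ 0.0602

For Gamma(k, rate β): mean = k/β, variance = k/β², so CV = 1/√k.
CV = SD/mean = 45/122 = 0.3689, hence k = 1/CV² = 7.35.
Then β = k/mean = 7.35/122 = 0.0602.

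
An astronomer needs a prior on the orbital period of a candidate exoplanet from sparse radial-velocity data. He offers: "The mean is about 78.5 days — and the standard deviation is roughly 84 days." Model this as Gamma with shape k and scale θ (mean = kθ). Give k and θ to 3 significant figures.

k ≈ 0.873, θ ≈ 89.9

For Gamma(k, scale θ): mean = kθ, variance = kθ², so CV = 1/√k.
CV = SD/mean = 84/78.5 = 1.07, hence k = 1/CV² = 0.873.
Then θ = mean/k = 78.5/0.873 = 89.9.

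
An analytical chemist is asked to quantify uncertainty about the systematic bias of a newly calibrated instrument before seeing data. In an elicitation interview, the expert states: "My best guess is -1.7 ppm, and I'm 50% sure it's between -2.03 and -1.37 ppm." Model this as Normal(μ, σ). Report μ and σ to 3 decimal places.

A symmetric 50% interval runs μ ± z·σ with z = 0.6745.
Half-width = 0.33, so σ = 0.33/0.6745 = 0.489.
μ is the stated best guess, -1.700.

μ = -1.700, σ = 0.489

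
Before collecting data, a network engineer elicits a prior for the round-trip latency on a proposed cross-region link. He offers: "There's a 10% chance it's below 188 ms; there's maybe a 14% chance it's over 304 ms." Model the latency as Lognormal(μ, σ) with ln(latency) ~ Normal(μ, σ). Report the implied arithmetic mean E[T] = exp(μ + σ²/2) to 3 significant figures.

E[T] ≈ 249 ms

If T ~ Lognormal(μ,σ) then ln T ~ Normal(μ,σ), so the p-quantile of ln T is μ + z_p·σ.
ln(188) = 5.236 and ln(304) = 5.717; z_{0.1} = -1.282, z_{0.86} = 1.08.
σ = (5.717 − 5.236)/(1.08 − (-1.282)) = 0.203.
μ = 5.236 − (-1.282)·0.203 = 5.497.
E[T] = exp(μ + σ²/2) = exp(5.497 + 0.0207) = 249 ms.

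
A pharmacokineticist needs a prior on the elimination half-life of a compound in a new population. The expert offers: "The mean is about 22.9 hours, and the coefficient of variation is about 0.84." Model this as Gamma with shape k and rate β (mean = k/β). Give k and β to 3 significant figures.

For Gamma(k, rate β): mean = k/β, variance = k/β², so CV = 1/√k.
CV = 0.84, hence k = 1/CV² = 1.42.
Then β = k/mean = 1.42/22.9 = 0.0619.

k ≈ 1.42, β ≈ 0.0619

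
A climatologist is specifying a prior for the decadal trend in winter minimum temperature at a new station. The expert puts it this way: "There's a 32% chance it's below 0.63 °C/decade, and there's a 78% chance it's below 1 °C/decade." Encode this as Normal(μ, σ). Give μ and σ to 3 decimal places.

μ = 0.770, σ = 0.298

The p-quantile of Normal(μ,σ) is μ + z_p·σ, with z_{0.32} = -0.4677 and z_{0.78} = 0.7722.
Eliminate σ: μ = (z₂·x₁ − z₁·x₂)/(z₂ − z₁) = (0.7722·0.63 − (-0.4677)·1)/1.24 = 0.770.
Then σ = (x₂ − x₁)/(z₂ − z₁) = (1 − 0.63)/1.24 = 0.298.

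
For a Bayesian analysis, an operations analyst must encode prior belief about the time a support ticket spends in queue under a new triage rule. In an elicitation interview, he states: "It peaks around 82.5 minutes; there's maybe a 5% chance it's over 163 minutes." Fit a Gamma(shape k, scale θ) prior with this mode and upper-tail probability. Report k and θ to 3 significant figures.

Gamma(k,θ) with k>1 has mode (k−1)θ, so θ = 82.5/(k−1).
Need P(X < 163) = 0.95 with θ tied to k this way. Start at k = 2, θ = 82.5: P(X<163) ≈ 0.587.
Too low — raise k to concentrate. Iterating converges to k ≈ 6.98.
Then θ = 82.5/(6.98−1) ≈ 13.8.

k ≈ 6.98, θ ≈ 13.8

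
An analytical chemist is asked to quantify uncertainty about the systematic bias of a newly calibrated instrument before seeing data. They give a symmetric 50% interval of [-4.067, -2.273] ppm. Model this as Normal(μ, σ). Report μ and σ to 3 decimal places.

μ = -3.170, σ = 1.330

A symmetric 50% interval runs μ ± z·σ with z = 0.6745.
Half-width = 0.897, so σ = 0.897/0.6745 = 1.330.
μ is the interval midpoint, -3.170.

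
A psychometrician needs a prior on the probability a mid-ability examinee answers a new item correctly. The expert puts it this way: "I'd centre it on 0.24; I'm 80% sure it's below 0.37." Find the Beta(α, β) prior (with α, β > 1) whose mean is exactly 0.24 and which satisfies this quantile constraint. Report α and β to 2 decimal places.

α ≈ 1.57, β ≈ 4.96

With mean 0.24 fixed, write α = 0.24s, β = 0.76s where s = α+β.
Need P(θ < 0.37) = 0.8 under Beta(0.24s, 0.76s). Normal approximation: (q−m)/√(m(1−m)/s) ≈ z_{0.8} = 0.842, so s ≈ 0.24·0.76·(0.842)²/(0.37−0.24)² = 7.6.
At s = 7.6: P(θ<0.37) ≈ 0.813. Adjusting to match 0.8 gives s ≈ 6.52.
So α = 0.24·6.52 ≈ 1.57, β = 0.76·6.52 ≈ 4.96.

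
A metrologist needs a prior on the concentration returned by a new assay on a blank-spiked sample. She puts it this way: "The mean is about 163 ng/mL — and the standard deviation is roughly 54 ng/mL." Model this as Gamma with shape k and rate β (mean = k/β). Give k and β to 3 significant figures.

k ≈ 9.11, β ≈ 0.0559

For Gamma(k, rate β): mean = k/β, variance = k/β², so CV = 1/√k.
CV = SD/mean = 54/163 = 0.3313, hence k = 1/CV² = 9.11.
Then β = k/mean = 9.11/163 = 0.0559.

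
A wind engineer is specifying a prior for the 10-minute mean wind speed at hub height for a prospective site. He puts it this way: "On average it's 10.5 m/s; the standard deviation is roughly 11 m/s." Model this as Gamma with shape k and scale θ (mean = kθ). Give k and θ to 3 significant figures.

k ≈ 0.911, θ ≈ 11.5

For Gamma(k, scale θ): mean = kθ, variance = kθ², so CV = 1/√k.
CV = SD/mean = 11/10.5 = 1.048, hence k = 1/CV² = 0.911.
Then θ = mean/k = 10.5/0.911 = 11.5.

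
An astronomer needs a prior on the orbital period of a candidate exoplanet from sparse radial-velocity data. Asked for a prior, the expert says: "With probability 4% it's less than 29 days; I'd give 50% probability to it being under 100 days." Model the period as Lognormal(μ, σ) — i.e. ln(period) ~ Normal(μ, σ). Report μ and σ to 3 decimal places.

If T ~ Lognormal(μ,σ) then ln T ~ Normal(μ,σ), so the p-quantile of ln T is μ + z_p·σ.
ln(29) = 3.367 and ln(100) = 4.605; z_{0.04} = -1.751, z_{0.5} = 0.
σ = (4.605 − 3.367)/(0 − (-1.751)) = 0.707.
μ = 3.367 − (-1.751)·0.707 = 4.605.

μ ≈ 4.605, σ ≈ 0.707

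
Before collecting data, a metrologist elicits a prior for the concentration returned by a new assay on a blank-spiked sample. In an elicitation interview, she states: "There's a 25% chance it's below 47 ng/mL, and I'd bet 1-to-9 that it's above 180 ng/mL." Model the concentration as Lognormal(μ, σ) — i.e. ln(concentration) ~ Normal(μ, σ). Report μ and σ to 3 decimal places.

If T ~ Lognormal(μ,σ) then ln T ~ Normal(μ,σ), so the p-quantile of ln T is μ + z_p·σ.
ln(47) = 3.85 and ln(180) = 5.193; z_{0.25} = -0.6745, z_{0.9} = 1.282.
σ = (5.193 − 3.85)/(1.282 − (-0.6745)) = 0.686.
μ = 3.85 − (-0.6745)·0.686 = 4.313.

μ ≈ 4.313, σ ≈ 0.686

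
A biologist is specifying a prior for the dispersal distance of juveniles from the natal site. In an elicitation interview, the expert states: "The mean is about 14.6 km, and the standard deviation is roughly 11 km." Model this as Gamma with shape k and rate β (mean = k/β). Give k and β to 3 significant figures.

k ≈ 1.76, β ≈ 0.121

For Gamma(k, rate β): mean = k/β, variance = k/β², so CV = 1/√k.
CV = SD/mean = 11/14.6 = 0.7534, hence k = 1/CV² = 1.76.
Then β = k/mean = 1.76/14.6 = 0.121.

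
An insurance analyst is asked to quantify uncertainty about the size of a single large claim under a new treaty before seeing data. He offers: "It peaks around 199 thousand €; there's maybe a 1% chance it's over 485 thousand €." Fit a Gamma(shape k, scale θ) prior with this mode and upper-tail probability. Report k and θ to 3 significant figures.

Gamma(k,θ) with k>1 has mode (k−1)θ, so θ = 199/(k−1).
Need P(X < 485) = 0.99 with θ tied to k this way. Start at k = 2, θ = 199: P(X<485) ≈ 0.700.
Too low — raise k to concentrate. Iterating converges to k ≈ 6.95.
Then θ = 199/(6.95−1) ≈ 33.5.

k ≈ 6.95, θ ≈ 33.5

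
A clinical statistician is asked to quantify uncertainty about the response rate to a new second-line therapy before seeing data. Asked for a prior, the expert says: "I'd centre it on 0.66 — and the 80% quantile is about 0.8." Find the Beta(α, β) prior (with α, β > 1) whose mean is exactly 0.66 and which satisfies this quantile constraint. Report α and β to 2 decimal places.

α ≈ 5.56, β ≈ 2.86

With mean 0.66 fixed, write α = 0.66s, β = 0.34s where s = α+β.
Need P(θ < 0.8) = 0.8 under Beta(0.66s, 0.34s). Normal approximation: (q−m)/√(m(1−m)/s) ≈ z_{0.8} = 0.842, so s ≈ 0.66·0.34·(0.842)²/(0.8−0.66)² = 8.1.
At s = 8.1: P(θ<0.8) ≈ 0.794. Adjusting to match 0.8 gives s ≈ 8.42.
So α = 0.66·8.42 ≈ 5.56, β = 0.34·8.42 ≈ 2.86.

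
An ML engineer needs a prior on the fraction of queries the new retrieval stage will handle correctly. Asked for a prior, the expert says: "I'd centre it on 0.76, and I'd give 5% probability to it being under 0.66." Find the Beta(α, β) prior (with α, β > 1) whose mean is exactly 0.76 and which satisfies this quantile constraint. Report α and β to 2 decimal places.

α ≈ 41.08, β ≈ 12.97

With mean 0.76 fixed, write α = 0.76s, β = 0.24s where s = α+β.
Need P(θ < 0.66) = 0.05 under Beta(0.76s, 0.24s). Normal approximation: (q−m)/√(m(1−m)/s) ≈ z_{0.05} = -1.64, so s ≈ 0.76·0.24·(-1.64)²/(0.66−0.76)² = 49.3.
At s = 49.3: P(θ<0.66) ≈ 0.058. Adjusting to match 0.05 gives s ≈ 54.05.
So α = 0.76·54.05 ≈ 41.08, β = 0.24·54.05 ≈ 12.97.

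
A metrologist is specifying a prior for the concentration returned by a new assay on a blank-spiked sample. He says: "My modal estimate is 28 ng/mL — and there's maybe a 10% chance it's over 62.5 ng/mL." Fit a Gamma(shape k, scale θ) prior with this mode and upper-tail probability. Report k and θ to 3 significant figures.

Gamma(k,θ) with k>1 has mode (k−1)θ, so θ = 28/(k−1).
Need P(X < 62.5) = 0.9 with θ tied to k this way. Start at k = 2, θ = 28: P(X<62.5) ≈ 0.653.
Too low — raise k to concentrate. Iterating converges to k ≈ 3.98.
Then θ = 28/(3.98−1) ≈ 9.39.

k ≈ 3.98, θ ≈ 9.39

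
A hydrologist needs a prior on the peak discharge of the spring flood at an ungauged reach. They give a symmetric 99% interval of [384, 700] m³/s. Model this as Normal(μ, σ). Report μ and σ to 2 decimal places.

A symmetric 99% interval runs μ ± z·σ with z = 2.576.
Half-width = 158, so σ = 158/2.576 = 61.34.
μ is the interval midpoint, 542.00.

μ = 542.00, σ = 61.34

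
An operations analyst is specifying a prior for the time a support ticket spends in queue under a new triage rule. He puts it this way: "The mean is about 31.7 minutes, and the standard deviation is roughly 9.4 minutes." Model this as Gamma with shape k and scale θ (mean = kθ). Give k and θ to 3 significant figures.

k ≈ 11.4, θ ≈ 2.79

For Gamma(k, scale θ): mean = kθ, variance = kθ², so CV = 1/√k.
CV = SD/mean = 9.4/31.7 = 0.2965, hence k = 1/CV² = 11.4.
Then θ = mean/k = 31.7/11.4 = 2.79.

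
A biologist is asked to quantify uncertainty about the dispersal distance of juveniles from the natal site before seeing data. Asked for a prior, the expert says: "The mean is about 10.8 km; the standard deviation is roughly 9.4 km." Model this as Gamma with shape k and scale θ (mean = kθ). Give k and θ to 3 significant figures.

k ≈ 1.32, θ ≈ 8.18

For Gamma(k, scale θ): mean = kθ, variance = kθ², so CV = 1/√k.
CV = SD/mean = 9.4/10.8 = 0.8704, hence k = 1/CV² = 1.32.
Then θ = mean/k = 10.8/1.32 = 8.18.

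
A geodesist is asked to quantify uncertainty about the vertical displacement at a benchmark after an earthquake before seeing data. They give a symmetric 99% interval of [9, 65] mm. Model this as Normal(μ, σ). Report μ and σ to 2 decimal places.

A symmetric 99% interval runs μ ± z·σ with z = 2.576.
Half-width = 28, so σ = 28/2.576 = 10.87.
μ is the interval midpoint, 37.00.

μ = 37.00, σ = 10.87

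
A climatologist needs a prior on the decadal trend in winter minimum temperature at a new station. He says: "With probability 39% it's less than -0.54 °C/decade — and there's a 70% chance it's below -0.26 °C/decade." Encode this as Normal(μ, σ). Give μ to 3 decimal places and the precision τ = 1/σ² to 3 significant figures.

μ = -0.443, τ = 8.24

The p-quantile of Normal(μ,σ) is μ + z_p·σ, with z_{0.39} = -0.2793 and z_{0.7} = 0.5244.
Eliminate σ: μ = (z₂·x₁ − z₁·x₂)/(z₂ − z₁) = (0.5244·-0.54 − (-0.2793)·-0.26)/0.8037 = -0.443.
Then σ = (x₂ − x₁)/(z₂ − z₁) = (-0.26 − -0.54)/0.8037 = 0.348.
Precision τ = 1/σ² = 1/0.3484² = 8.24.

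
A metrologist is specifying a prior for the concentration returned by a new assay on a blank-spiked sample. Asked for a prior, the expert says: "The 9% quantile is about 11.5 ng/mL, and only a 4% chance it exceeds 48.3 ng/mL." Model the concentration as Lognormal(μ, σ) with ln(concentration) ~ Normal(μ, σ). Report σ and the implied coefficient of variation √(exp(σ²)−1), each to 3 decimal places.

σ ≈ 0.464, CV ≈ 0.490

If T ~ Lognormal(μ,σ) then ln T ~ Normal(μ,σ), so the p-quantile of ln T is μ + z_p·σ.
ln(11.5) = 2.442 and ln(48.3) = 3.877; z_{0.09} = -1.341, z_{0.96} = 1.751.
σ = (3.877 − 2.442)/(1.751 − (-1.341)) = 0.464.
μ = 2.442 − (-1.341)·0.464 = 3.065.
CV = √(exp(σ²)−1) = √(exp(0.2155)−1) = 0.490.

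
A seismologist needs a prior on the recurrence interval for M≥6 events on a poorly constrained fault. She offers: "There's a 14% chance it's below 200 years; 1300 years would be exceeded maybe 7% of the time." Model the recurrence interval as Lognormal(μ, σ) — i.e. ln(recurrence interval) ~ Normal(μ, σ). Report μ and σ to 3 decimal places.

If T ~ Lognormal(μ,σ) then ln T ~ Normal(μ,σ), so the p-quantile of ln T is μ + z_p·σ.
ln(200) = 5.298 and ln(1300) = 7.17; z_{0.14} = -1.08, z_{0.93} = 1.476.
σ = (7.17 − 5.298)/(1.476 − (-1.08)) = 0.732.
μ = 5.298 − (-1.08)·0.732 = 6.089.

μ ≈ 6.089, σ ≈ 0.732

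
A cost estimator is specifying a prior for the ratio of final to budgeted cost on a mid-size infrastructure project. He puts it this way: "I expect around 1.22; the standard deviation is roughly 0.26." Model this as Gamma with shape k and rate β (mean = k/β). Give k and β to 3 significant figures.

k ≈ 22, β ≈ 18

For Gamma(k, rate β): mean = k/β, variance = k/β², so CV = 1/√k.
CV = SD/mean = 0.26/1.22 = 0.2131, hence k = 1/CV² = 22.
Then β = k/mean = 22/1.22 = 18.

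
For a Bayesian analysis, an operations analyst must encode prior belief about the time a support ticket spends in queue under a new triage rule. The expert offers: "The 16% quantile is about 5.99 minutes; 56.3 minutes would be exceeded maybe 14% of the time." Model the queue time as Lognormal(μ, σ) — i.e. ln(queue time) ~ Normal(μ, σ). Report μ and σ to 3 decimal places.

μ ≈ 2.864, σ ≈ 1.080

If T ~ Lognormal(μ,σ) then ln T ~ Normal(μ,σ), so the p-quantile of ln T is μ + z_p·σ.
ln(5.99) = 1.79 and ln(56.3) = 4.031; z_{0.16} = -0.9945, z_{0.86} = 1.08.
σ = (4.031 − 1.79)/(1.08 − (-0.9945)) = 1.080.
μ = 1.79 − (-0.9945)·1.080 = 2.864.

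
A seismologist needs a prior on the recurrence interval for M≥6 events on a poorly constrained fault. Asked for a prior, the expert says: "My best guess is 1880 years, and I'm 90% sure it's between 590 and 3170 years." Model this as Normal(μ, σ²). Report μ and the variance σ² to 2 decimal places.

A symmetric 90% interval runs μ ± z·σ with z = 1.645.
Half-width = 1290, so σ = 1290/1.645 = 784.264 and σ² = 615070.51.
μ is the stated best guess, 1880.00.

μ = 1880.00, σ² = 615070.51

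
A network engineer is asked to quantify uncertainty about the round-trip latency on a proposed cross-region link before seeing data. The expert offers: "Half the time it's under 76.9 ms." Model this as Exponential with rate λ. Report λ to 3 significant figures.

λ ≈ 0.00901

Exponential median = ln 2 / λ, so λ = ln 2 / 76.9 = 0.00901.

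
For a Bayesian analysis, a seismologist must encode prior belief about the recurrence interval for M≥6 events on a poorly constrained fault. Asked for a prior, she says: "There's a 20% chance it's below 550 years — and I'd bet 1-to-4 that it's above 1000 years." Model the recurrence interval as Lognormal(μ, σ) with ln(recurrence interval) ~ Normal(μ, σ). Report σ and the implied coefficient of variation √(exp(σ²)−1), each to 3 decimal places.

If T ~ Lognormal(μ,σ) then ln T ~ Normal(μ,σ), so the p-quantile of ln T is μ + z_p·σ.
ln(550) = 6.31 and ln(1000) = 6.908; z_{0.2} = -0.8416, z_{0.8} = 0.8416.
σ = (6.908 − 6.31)/(0.8416 − (-0.8416)) = 0.355.
μ = 6.31 − (-0.8416)·0.355 = 6.609.
CV = √(exp(σ²)−1) = √(exp(0.1261)−1) = 0.367.

σ ≈ 0.355, CV ≈ 0.367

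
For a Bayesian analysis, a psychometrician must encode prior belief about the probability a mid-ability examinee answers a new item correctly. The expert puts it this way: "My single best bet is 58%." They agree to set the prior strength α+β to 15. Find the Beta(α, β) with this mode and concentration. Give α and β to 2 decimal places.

α = 8.54, β = 6.46

For α,β > 1 the Beta mode is (α−1)/(α+β−2). With α+β = 15, the mode is (α−1)/13.
Set (α−1)/13 = 0.58 → α = 1 + 0.58·13 = 8.54.
β = 15 − α = 6.46.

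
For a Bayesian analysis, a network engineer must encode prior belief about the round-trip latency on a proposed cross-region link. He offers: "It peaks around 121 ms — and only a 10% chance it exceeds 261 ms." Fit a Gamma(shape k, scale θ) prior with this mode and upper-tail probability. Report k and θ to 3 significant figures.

k ≈ 4.25, θ ≈ 37.2

Gamma(k,θ) with k>1 has mode (k−1)θ, so θ = 121/(k−1).
Need P(X < 261) = 0.9 with θ tied to k this way. Start at k = 2, θ = 121: P(X<261) ≈ 0.635.
Too low — raise k to concentrate. Iterating converges to k ≈ 4.25.
Then θ = 121/(4.25−1) ≈ 37.2.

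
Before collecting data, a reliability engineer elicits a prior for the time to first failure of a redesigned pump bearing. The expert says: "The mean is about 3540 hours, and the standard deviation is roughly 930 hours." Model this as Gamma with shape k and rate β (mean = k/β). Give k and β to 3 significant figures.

k ≈ 14.5, β ≈ 0.00409

For Gamma(k, rate β): mean = k/β, variance = k/β², so CV = 1/√k.
CV = SD/mean = 930/3540 = 0.2627, hence k = 1/CV² = 14.5.
Then β = k/mean = 14.5/3540 = 0.00409.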